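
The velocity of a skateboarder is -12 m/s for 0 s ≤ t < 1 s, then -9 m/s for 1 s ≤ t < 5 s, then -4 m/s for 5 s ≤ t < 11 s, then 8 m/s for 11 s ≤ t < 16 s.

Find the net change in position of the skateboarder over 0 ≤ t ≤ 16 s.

Displacement is the signed area under the v-t curve.
0–1 s: -12 × 1 = -12 m
1–5 s: -9 × 4 = -36 m
5–11 s: -4 × 6 = -24 m
11–16 s: 8 × 5 = 40 m
Net displacement = -32 m

-32 m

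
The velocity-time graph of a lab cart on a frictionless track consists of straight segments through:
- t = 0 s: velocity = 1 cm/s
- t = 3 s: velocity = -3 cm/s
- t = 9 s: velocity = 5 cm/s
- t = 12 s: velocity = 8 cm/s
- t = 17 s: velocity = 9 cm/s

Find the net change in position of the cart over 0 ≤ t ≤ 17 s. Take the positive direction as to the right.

Net displacement equals the area under the velocity-time graph (areas below the axis count negative).
0–3 s: ½(1 + -3)(3) = -3 cm
3–9 s: ½(-3 + 5)(6) = 6 cm
9–12 s: ½(5 + 8)(3) = 19.5 cm
12–17 s: ½(8 + 9)(5) = 42.5 cm
Net displacement = 65 cm

65 cm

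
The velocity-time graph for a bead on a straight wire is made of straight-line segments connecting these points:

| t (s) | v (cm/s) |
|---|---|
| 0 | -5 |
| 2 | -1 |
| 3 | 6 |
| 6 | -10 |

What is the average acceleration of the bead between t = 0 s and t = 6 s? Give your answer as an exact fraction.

Average acceleration = Δv/Δt = (-10 − -5)/(6 − 0) = -5/6 cm/s².

-5/6 cm/s²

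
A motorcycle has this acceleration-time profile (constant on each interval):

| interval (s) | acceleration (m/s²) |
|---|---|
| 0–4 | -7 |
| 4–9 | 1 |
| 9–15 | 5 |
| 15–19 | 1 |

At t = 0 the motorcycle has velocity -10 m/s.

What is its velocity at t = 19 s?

Δv equals the area under the a-t graph; then v = v₀ + Δv.
0–4 s: -7 × 4 = -28 m/s
4–9 s: 1 × 5 = 5 m/s
9–15 s: 5 × 6 = 30 m/s
15–19 s: 1 × 4 = 4 m/s
Δv = 11 m/s, so v(19) = -10 + (11) = 1 m/s.

1 m/s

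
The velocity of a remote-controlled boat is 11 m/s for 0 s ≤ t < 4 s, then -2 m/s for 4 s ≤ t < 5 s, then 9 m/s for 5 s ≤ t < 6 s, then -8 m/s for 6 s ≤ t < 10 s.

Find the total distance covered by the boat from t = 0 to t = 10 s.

87 m

Total distance travelled is ∫|v| dt — sum the magnitudes of each area piece.
0–4 s: |11| × 4 = 44 m
4–5 s: |-2| × 1 = 2 m
5–6 s: |9| × 1 = 9 m
6–10 s: |-8| × 4 = 32 m
Total distance = 87 m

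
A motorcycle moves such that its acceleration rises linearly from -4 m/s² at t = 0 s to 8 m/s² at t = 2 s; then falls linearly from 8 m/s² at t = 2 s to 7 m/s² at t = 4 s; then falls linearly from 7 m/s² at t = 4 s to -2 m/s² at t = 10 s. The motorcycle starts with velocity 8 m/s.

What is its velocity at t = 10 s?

42 m/s

Δv equals the area under the a-t graph; then v = v₀ + Δv.
0–2 s: ½(-4 + 8)(2) = 4 m/s
2–4 s: ½(8 + 7)(2) = 15 m/s
4–10 s: ½(7 + -2)(6) = 15 m/s
Δv = 34 m/s, so v(10) = 8 + (34) = 42 m/s.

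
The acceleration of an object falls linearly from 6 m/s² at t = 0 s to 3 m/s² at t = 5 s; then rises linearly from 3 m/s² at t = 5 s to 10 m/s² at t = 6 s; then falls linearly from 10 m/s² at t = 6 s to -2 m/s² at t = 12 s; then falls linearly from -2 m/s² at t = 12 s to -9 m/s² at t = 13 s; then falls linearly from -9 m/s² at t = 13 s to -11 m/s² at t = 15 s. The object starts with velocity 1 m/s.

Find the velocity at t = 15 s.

Δv equals the area under the a-t graph; then v = v₀ + Δv.
0–5 s: ½(6 + 3)(5) = 22.5 m/s
5–6 s: ½(3 + 10)(1) = 6.5 m/s
6–12 s: ½(10 + -2)(6) = 24 m/s
12–13 s: ½(-2 + -9)(1) = -5.5 m/s
13–15 s: ½(-9 + -11)(2) = -20 m/s
Δv = 27.5 m/s, so v(15) = 1 + (27.5) = 28.5 m/s.

28.5 m/s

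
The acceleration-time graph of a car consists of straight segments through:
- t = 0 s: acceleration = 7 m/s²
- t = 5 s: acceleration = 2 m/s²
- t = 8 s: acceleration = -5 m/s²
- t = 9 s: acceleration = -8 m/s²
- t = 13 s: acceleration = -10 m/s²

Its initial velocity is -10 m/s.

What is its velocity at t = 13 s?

Δv equals the area under the a-t graph; then v = v₀ + Δv.
0–5 s: ½(7 + 2)(5) = 22.5 m/s
5–8 s: ½(2 + -5)(3) = -4.5 m/s
8–9 s: ½(-5 + -8)(1) = -6.5 m/s
9–13 s: ½(-8 + -10)(4) = -36 m/s
Δv = -24.5 m/s, so v(13) = -10 + (-24.5) = -34.5 m/s.

-34.5 m/s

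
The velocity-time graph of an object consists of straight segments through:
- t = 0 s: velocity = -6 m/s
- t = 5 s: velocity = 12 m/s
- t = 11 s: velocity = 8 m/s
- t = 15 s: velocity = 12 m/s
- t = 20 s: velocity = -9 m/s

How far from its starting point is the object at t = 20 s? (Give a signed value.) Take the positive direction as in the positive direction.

Displacement is the signed area under the v-t curve.
0–5 s: ½(-6 + 12)(5) = 15 m
5–11 s: ½(12 + 8)(6) = 60 m
11–15 s: ½(8 + 12)(4) = 40 m
15–20 s: ½(12 + -9)(5) = 7.5 m
Net displacement = 122.5 m

122.5 m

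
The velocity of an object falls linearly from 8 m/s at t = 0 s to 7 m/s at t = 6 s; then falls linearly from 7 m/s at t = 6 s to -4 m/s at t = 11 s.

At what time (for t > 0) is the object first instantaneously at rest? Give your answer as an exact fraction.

v changes sign on 6–11 s (from 7 to -4); the graph is linear there, so v = 0 at t = 6 + (-7)·(11 − 6)/(-4 − 7) = 101/11 s.

t = 101/11 s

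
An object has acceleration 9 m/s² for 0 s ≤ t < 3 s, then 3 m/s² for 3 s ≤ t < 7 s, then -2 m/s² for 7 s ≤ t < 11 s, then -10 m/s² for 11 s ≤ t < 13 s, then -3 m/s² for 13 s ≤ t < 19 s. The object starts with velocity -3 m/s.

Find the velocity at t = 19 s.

Δv equals the area under the a-t graph; then v = v₀ + Δv.
0–3 s: 9 × 3 = 27 m/s
3–7 s: 3 × 4 = 12 m/s
7–11 s: -2 × 4 = -8 m/s
11–13 s: -10 × 2 = -20 m/s
13–19 s: -3 × 6 = -18 m/s
Δv = -7 m/s, so v(19) = -3 + (-7) = -10 m/s.

-10 m/s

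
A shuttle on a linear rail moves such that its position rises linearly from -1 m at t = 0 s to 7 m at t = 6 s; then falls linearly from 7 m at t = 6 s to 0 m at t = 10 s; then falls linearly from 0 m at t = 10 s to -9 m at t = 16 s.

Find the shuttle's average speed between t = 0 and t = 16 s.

1.5 m/s

Average speed = (total path length)/(elapsed time); on a piecewise-linear x-t graph the path length is Σ|Δx|.
0–6 s: |Δx| = |7 − -1| = 8 m
6–10 s: |Δx| = |0 − 7| = 7 m
10–16 s: |Δx| = |-9 − 0| = 9 m
Total path = 24 m; average speed = 24/16 = 1.5 m/s.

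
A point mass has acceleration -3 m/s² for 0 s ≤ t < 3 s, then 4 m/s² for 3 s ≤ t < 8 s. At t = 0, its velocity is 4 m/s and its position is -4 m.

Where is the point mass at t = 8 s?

On each constant-a segment, Δv = aΔt and Δx = v₀Δt + ½aΔt²; chain segment to segment.
0–3 s: v starts 4 m/s; Δx = 4·3 + ½·-3·3² = -1.5 m; v ends -5 m/s.
3–8 s: v starts -5 m/s; Δx = -5·5 + ½·4·5² = 25 m; v ends 15 m/s.
x(8) = -4 + Σ Δx = 19.5 m.

19.5 m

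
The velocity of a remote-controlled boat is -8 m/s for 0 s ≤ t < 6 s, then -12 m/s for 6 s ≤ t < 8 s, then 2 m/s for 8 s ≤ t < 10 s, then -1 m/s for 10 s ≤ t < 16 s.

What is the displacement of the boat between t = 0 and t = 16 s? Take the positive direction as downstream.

Displacement is the signed area under the v-t curve.
0–6 s: -8 × 6 = -48 m
6–8 s: -12 × 2 = -24 m
8–10 s: 2 × 2 = 4 m
10–16 s: -1 × 6 = -6 m
Net displacement = -74 m

-74 m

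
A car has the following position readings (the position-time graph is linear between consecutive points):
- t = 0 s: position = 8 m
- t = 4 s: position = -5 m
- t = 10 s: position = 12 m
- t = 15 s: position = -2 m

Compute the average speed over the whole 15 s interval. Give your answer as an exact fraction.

Average speed = (total path length)/(elapsed time); on a piecewise-linear x-t graph the path length is Σ|Δx|.
0–4 s: |Δx| = |-5 − 8| = 13 m
4–10 s: |Δx| = |12 − -5| = 17 m
10–15 s: |Δx| = |-2 − 12| = 14 m
Total path = 44 m; average speed = 44/15 = 44/15 m/s.

44/15 m/s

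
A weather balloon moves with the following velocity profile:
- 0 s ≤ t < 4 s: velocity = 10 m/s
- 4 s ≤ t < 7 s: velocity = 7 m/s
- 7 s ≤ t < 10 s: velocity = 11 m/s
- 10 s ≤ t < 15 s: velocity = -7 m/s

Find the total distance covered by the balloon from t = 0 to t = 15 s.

129 m

Distance (not displacement) is the total path length: add the absolute areas under v-t.
0–4 s: |10| × 4 = 40 m
4–7 s: |7| × 3 = 21 m
7–10 s: |11| × 3 = 33 m
10–15 s: |-7| × 5 = 35 m
Total distance = 129 m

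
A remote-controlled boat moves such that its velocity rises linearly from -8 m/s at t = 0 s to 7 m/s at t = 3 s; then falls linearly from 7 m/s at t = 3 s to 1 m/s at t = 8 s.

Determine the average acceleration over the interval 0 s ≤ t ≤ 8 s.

1.125 m/s²

Average acceleration = Δv/Δt = (1 − -8)/(8 − 0) = 1.125 m/s².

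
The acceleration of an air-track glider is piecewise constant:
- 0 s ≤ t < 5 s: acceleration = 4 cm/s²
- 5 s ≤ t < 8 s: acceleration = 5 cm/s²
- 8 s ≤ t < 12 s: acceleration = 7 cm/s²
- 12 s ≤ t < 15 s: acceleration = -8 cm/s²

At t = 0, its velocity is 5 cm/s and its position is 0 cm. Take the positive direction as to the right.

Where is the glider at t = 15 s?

556.5 cm

On each constant-a segment, Δv = aΔt and Δx = v₀Δt + ½aΔt²; chain segment to segment.
0–5 s: v starts 5 cm/s; Δx = 5·5 + ½·4·5² = 75 cm; v ends 25 cm/s.
5–8 s: v starts 25 cm/s; Δx = 25·3 + ½·5·3² = 97.5 cm; v ends 40 cm/s.
8–12 s: v starts 40 cm/s; Δx = 40·4 + ½·7·4² = 216 cm; v ends 68 cm/s.
12–15 s: v starts 68 cm/s; Δx = 68·3 + ½·-8·3² = 168 cm; v ends 44 cm/s.
x(15) = 0 + Σ Δx = 556.5 cm.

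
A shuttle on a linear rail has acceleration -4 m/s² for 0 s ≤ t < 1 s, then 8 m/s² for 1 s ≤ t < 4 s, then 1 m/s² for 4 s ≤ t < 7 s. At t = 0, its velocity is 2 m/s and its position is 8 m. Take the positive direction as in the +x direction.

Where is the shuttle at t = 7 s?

108.5 m

On each constant-a segment, Δv = aΔt and Δx = v₀Δt + ½aΔt²; chain segment to segment.
0–1 s: v starts 2 m/s; Δx = 2·1 + ½·-4·1² = 0 m; v ends -2 m/s.
1–4 s: v starts -2 m/s; Δx = -2·3 + ½·8·3² = 30 m; v ends 22 m/s.
4–7 s: v starts 22 m/s; Δx = 22·3 + ½·1·3² = 70.5 m; v ends 25 m/s.
x(7) = 8 + Σ Δx = 108.5 m.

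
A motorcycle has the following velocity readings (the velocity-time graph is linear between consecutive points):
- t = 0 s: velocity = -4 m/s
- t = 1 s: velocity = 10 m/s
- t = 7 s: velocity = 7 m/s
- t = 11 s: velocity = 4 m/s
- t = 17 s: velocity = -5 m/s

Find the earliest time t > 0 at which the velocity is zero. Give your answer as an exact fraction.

t = 2/7 s

v changes sign on 0–1 s (from -4 to 10); the graph is linear there, so v = 0 at t = 0 + (4)·(1 − 0)/(10 − -4) = 2/7 s.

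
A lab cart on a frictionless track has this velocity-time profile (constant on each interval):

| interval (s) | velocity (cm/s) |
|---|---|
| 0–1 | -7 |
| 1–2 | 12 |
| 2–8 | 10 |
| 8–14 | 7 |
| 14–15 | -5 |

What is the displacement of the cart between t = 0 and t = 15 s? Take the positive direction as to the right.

102 cm

Net displacement equals the area under the velocity-time graph (areas below the axis count negative).
0–1 s: -7 × 1 = -7 cm
1–2 s: 12 × 1 = 12 cm
2–8 s: 10 × 6 = 60 cm
8–14 s: 7 × 6 = 42 cm
14–15 s: -5 × 1 = -5 cm
Net displacement = 102 cm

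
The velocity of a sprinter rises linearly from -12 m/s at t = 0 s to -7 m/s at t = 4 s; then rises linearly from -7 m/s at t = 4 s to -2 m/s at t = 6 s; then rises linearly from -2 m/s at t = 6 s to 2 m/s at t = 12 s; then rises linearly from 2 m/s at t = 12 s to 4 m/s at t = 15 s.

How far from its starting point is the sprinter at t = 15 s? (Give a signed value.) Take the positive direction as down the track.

Displacement is the signed area under the v-t curve.
0–4 s: ½(-12 + -7)(4) = -38 m
4–6 s: ½(-7 + -2)(2) = -9 m
6–12 s: ½(-2 + 2)(6) = 0 m
12–15 s: ½(2 + 4)(3) = 9 m
Net displacement = -38 m

-38 m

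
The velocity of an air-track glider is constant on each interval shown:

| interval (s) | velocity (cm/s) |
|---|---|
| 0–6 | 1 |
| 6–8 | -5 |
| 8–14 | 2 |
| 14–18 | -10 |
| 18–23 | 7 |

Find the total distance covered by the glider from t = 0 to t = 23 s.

Total distance travelled is ∫|v| dt — sum the magnitudes of each area piece.
0–6 s: |1| × 6 = 6 cm
6–8 s: |-5| × 2 = 10 cm
8–14 s: |2| × 6 = 12 cm
14–18 s: |-10| × 4 = 40 cm
18–23 s: |7| × 5 = 35 cm
Total distance = 103 cm

103 cm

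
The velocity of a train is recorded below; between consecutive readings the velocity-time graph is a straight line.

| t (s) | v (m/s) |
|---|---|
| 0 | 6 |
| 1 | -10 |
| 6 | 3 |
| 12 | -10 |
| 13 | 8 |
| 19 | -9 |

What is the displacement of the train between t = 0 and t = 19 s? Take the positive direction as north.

-44.5 m

Net displacement equals the area under the velocity-time graph (areas below the axis count negative).
0–1 s: ½(6 + -10)(1) = -2 m
1–6 s: ½(-10 + 3)(5) = -17.5 m
6–12 s: ½(3 + -10)(6) = -21 m
12–13 s: ½(-10 + 8)(1) = -1 m
13–19 s: ½(8 + -9)(6) = -3 m
Net displacement = -44.5 m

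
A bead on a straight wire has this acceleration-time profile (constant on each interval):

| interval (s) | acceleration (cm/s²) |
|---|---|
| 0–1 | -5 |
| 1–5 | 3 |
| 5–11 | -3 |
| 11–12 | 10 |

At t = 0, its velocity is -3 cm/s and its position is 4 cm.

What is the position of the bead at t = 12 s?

-48.5 cm

On each constant-a segment, Δv = aΔt and Δx = v₀Δt + ½aΔt²; chain segment to segment.
0–1 s: v starts -3 cm/s; Δx = -3·1 + ½·-5·1² = -5.5 cm; v ends -8 cm/s.
1–5 s: v starts -8 cm/s; Δx = -8·4 + ½·3·4² = -8 cm; v ends 4 cm/s.
5–11 s: v starts 4 cm/s; Δx = 4·6 + ½·-3·6² = -30 cm; v ends -14 cm/s.
11–12 s: v starts -14 cm/s; Δx = -14·1 + ½·10·1² = -9 cm; v ends -4 cm/s.
x(12) = 4 + Σ Δx = -48.5 cm.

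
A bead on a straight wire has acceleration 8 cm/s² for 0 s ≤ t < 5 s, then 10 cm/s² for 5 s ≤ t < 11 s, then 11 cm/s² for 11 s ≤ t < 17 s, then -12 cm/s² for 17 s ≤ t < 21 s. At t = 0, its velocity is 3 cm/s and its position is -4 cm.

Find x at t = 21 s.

On each constant-a segment, Δv = aΔt and Δx = v₀Δt + ½aΔt²; chain segment to segment.
0–5 s: v starts 3 cm/s; Δx = 3·5 + ½·8·5² = 115 cm; v ends 43 cm/s.
5–11 s: v starts 43 cm/s; Δx = 43·6 + ½·10·6² = 438 cm; v ends 103 cm/s.
11–17 s: v starts 103 cm/s; Δx = 103·6 + ½·11·6² = 816 cm; v ends 169 cm/s.
17–21 s: v starts 169 cm/s; Δx = 169·4 + ½·-12·4² = 580 cm; v ends 121 cm/s.
x(21) = -4 + Σ Δx = 1945 cm.

1945 cm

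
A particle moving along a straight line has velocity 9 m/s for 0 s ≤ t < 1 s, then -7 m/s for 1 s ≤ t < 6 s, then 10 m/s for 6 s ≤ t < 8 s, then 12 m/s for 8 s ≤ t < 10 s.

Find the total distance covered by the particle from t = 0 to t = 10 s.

Distance (not displacement) is the total path length: add the absolute areas under v-t.
0–1 s: |9| × 1 = 9 m
1–6 s: |-7| × 5 = 35 m
6–8 s: |10| × 2 = 20 m
8–10 s: |12| × 2 = 24 m
Total distance = 88 m

88 m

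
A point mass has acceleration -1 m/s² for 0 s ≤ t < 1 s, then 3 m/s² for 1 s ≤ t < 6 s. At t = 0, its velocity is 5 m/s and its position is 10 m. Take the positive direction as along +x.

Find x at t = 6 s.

On each constant-a segment, Δv = aΔt and Δx = v₀Δt + ½aΔt²; chain segment to segment.
0–1 s: v starts 5 m/s; Δx = 5·1 + ½·-1·1² = 4.5 m; v ends 4 m/s.
1–6 s: v starts 4 m/s; Δx = 4·5 + ½·3·5² = 57.5 m; v ends 19 m/s.
x(6) = 10 + Σ Δx = 72 m.

72 m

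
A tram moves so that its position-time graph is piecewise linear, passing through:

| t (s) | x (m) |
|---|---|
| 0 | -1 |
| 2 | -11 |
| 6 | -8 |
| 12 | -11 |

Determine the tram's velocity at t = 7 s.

-0.5 m/s

Velocity is the slope of the x-t graph on 6–12 s: (-11 − -8)/(12 − 6) = -0.5 m/s.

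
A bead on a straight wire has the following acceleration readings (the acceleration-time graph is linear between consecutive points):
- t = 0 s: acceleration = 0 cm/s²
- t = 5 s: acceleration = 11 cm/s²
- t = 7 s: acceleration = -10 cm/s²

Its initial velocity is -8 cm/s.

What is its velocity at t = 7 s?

Δv equals the area under the a-t graph; then v = v₀ + Δv.
0–5 s: ½(0 + 11)(5) = 27.5 cm/s
5–7 s: ½(11 + -10)(2) = 1 cm/s
Δv = 28.5 cm/s, so v(7) = -8 + (28.5) = 20.5 cm/s.

20.5 cm/s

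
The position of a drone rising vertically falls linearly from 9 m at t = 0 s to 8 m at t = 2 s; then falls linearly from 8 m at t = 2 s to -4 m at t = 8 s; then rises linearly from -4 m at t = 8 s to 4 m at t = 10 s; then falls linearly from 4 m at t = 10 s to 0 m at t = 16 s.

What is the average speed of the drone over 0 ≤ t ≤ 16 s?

1.5625 m/s

Average speed = (total path length)/(elapsed time); on a piecewise-linear x-t graph the path length is Σ|Δx|.
0–2 s: |Δx| = |8 − 9| = 1 m
2–8 s: |Δx| = |-4 − 8| = 12 m
8–10 s: |Δx| = |4 − -4| = 8 m
10–16 s: |Δx| = |0 − 4| = 4 m
Total path = 25 m; average speed = 25/16 = 1.5625 m/s.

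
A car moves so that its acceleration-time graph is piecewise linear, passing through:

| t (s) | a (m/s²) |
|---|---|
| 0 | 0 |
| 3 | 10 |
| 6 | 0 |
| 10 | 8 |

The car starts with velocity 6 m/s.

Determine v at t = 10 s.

52 m/s

Δv equals the area under the a-t graph; then v = v₀ + Δv.
0–3 s: ½(0 + 10)(3) = 15 m/s
3–6 s: ½(10 + 0)(3) = 15 m/s
6–10 s: ½(0 + 8)(4) = 16 m/s
Δv = 46 m/s, so v(10) = 6 + (46) = 52 m/s.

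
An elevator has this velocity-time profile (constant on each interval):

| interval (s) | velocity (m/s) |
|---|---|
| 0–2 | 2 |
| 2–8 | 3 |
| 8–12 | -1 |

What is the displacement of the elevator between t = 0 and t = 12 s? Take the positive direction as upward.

Displacement is the signed area under the v-t curve.
0–2 s: 2 × 2 = 4 m
2–8 s: 3 × 6 = 18 m
8–12 s: -1 × 4 = -4 m
Net displacement = 18 m

18 m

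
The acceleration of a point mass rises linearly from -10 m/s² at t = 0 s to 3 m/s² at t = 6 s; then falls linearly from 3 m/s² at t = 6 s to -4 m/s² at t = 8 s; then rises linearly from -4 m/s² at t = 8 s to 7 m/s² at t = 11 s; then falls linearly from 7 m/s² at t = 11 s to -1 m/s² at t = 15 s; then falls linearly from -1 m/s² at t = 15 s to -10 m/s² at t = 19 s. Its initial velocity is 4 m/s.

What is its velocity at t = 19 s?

Δv equals the area under the a-t graph; then v = v₀ + Δv.
0–6 s: ½(-10 + 3)(6) = -21 m/s
6–8 s: ½(3 + -4)(2) = -1 m/s
8–11 s: ½(-4 + 7)(3) = 4.5 m/s
11–15 s: ½(7 + -1)(4) = 12 m/s
15–19 s: ½(-1 + -10)(4) = -22 m/s
Δv = -27.5 m/s, so v(19) = 4 + (-27.5) = -23.5 m/s.

-23.5 m/s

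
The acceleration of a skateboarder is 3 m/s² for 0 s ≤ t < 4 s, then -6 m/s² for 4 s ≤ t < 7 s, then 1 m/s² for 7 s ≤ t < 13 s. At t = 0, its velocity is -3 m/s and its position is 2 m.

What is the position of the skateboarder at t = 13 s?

On each constant-a segment, Δv = aΔt and Δx = v₀Δt + ½aΔt²; chain segment to segment.
0–4 s: v starts -3 m/s; Δx = -3·4 + ½·3·4² = 12 m; v ends 9 m/s.
4–7 s: v starts 9 m/s; Δx = 9·3 + ½·-6·3² = 0 m; v ends -9 m/s.
7–13 s: v starts -9 m/s; Δx = -9·6 + ½·1·6² = -36 m; v ends -3 m/s.
x(13) = 2 + Σ Δx = -22 m.

-22 m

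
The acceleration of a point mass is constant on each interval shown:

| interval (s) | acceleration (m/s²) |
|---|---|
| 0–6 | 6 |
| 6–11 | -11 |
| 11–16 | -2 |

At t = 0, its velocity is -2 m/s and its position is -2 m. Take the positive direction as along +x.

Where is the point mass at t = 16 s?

On each constant-a segment, Δv = aΔt and Δx = v₀Δt + ½aΔt²; chain segment to segment.
0–6 s: v starts -2 m/s; Δx = -2·6 + ½·6·6² = 96 m; v ends 34 m/s.
6–11 s: v starts 34 m/s; Δx = 34·5 + ½·-11·5² = 32.5 m; v ends -21 m/s.
11–16 s: v starts -21 m/s; Δx = -21·5 + ½·-2·5² = -130 m; v ends -31 m/s.
x(16) = -2 + Σ Δx = -3.5 m.

-3.5 m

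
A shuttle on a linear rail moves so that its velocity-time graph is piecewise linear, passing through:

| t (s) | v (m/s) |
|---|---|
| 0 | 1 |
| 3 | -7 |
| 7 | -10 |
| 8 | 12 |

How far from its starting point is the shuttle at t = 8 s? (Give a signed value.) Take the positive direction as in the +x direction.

Net displacement equals the area under the velocity-time graph (areas below the axis count negative).
0–3 s: ½(1 + -7)(3) = -9 m
3–7 s: ½(-7 + -10)(4) = -34 m
7–8 s: ½(-10 + 12)(1) = 1 m
Net displacement = -42 m

-42 m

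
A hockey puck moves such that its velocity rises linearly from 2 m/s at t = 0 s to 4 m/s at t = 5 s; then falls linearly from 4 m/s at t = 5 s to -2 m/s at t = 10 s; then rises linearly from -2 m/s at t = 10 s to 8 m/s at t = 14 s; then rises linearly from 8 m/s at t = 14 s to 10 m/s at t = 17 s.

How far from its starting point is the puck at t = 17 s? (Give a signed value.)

Displacement is the signed area under the v-t curve.
0–5 s: ½(2 + 4)(5) = 15 m
5–10 s: ½(4 + -2)(5) = 5 m
10–14 s: ½(-2 + 8)(4) = 12 m
14–17 s: ½(8 + 10)(3) = 27 m
Net displacement = 59 m

59 m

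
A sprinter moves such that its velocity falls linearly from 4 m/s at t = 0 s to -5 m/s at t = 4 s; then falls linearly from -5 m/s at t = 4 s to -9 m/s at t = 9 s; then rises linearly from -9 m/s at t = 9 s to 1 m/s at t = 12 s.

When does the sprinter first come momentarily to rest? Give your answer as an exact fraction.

v changes sign on 0–4 s (from 4 to -5); the graph is linear there, so v = 0 at t = 0 + (-4)·(4 − 0)/(-5 − 4) = 16/9 s.

t = 16/9 s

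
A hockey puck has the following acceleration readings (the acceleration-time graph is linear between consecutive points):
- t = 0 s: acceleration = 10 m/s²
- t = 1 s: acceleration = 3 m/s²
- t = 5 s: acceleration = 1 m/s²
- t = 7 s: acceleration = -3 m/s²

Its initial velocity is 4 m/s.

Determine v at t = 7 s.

16.5 m/s

Δv equals the area under the a-t graph; then v = v₀ + Δv.
0–1 s: ½(10 + 3)(1) = 6.5 m/s
1–5 s: ½(3 + 1)(4) = 8 m/s
5–7 s: ½(1 + -3)(2) = -2 m/s
Δv = 12.5 m/s, so v(7) = 4 + (12.5) = 16.5 m/s.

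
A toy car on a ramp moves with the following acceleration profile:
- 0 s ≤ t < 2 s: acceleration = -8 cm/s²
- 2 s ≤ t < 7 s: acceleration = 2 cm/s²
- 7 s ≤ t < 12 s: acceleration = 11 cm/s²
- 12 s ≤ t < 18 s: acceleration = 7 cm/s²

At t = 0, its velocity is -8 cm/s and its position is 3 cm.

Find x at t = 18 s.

315.5 cm

On each constant-a segment, Δv = aΔt and Δx = v₀Δt + ½aΔt²; chain segment to segment.
0–2 s: v starts -8 cm/s; Δx = -8·2 + ½·-8·2² = -32 cm; v ends -24 cm/s.
2–7 s: v starts -24 cm/s; Δx = -24·5 + ½·2·5² = -95 cm; v ends -14 cm/s.
7–12 s: v starts -14 cm/s; Δx = -14·5 + ½·11·5² = 67.5 cm; v ends 41 cm/s.
12–18 s: v starts 41 cm/s; Δx = 41·6 + ½·7·6² = 372 cm; v ends 83 cm/s.
x(18) = 3 + Σ Δx = 315.5 cm.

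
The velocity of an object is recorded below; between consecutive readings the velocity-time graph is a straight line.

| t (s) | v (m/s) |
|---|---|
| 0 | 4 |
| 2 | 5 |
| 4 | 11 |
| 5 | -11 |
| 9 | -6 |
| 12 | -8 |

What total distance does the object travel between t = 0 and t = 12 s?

Total distance travelled is ∫|v| dt — sum the magnitudes of each area piece.
0–2 s: |½(4 + 5)(2)| = 9 m
2–4 s: |½(5 + 11)(2)| = 16 m
4–5 s: v = 0 at t = 4.5 s; triangle areas 2.75 + 2.75 = 5.5 m
5–9 s: |½(-11 + -6)(4)| = 34 m
9–12 s: |½(-6 + -8)(3)| = 21 m
Total distance = 85.5 m

85.5 m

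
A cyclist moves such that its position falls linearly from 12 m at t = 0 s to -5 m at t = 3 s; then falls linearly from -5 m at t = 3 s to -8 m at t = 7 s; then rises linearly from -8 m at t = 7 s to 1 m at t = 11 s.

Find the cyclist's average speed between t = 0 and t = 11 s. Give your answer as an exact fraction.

29/11 m/s

Average speed = (total path length)/(elapsed time); on a piecewise-linear x-t graph the path length is Σ|Δx|.
0–3 s: |Δx| = |-5 − 12| = 17 m
3–7 s: |Δx| = |-8 − -5| = 3 m
7–11 s: |Δx| = |1 − -8| = 9 m
Total path = 29 m; average speed = 29/11 = 29/11 m/s.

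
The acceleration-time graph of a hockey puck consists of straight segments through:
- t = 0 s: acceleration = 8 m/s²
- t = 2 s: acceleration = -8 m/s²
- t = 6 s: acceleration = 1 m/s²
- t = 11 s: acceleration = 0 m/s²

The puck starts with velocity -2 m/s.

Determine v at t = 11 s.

-13.5 m/s

Δv equals the area under the a-t graph; then v = v₀ + Δv.
0–2 s: ½(8 + -8)(2) = 0 m/s
2–6 s: ½(-8 + 1)(4) = -14 m/s
6–11 s: ½(1 + 0)(5) = 2.5 m/s
Δv = -11.5 m/s, so v(11) = -2 + (-11.5) = -13.5 m/s.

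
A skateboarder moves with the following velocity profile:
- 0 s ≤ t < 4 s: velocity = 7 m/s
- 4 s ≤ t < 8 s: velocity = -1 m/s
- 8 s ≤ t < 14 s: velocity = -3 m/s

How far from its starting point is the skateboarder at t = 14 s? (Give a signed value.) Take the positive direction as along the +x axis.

Net displacement equals the area under the velocity-time graph (areas below the axis count negative).
0–4 s: 7 × 4 = 28 m
4–8 s: -1 × 4 = -4 m
8–14 s: -3 × 6 = -18 m
Net displacement = 6 m

6 m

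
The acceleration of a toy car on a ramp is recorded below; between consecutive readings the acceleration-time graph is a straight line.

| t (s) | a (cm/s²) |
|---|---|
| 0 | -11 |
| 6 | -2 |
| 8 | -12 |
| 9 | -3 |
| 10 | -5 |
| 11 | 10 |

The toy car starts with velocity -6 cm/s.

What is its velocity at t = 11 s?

-68 cm/s

Δv equals the area under the a-t graph; then v = v₀ + Δv.
0–6 s: ½(-11 + -2)(6) = -39 cm/s
6–8 s: ½(-2 + -12)(2) = -14 cm/s
8–9 s: ½(-12 + -3)(1) = -7.5 cm/s
9–10 s: ½(-3 + -5)(1) = -4 cm/s
10–11 s: ½(-5 + 10)(1) = 2.5 cm/s
Δv = -62 cm/s, so v(11) = -6 + (-62) = -68 cm/s.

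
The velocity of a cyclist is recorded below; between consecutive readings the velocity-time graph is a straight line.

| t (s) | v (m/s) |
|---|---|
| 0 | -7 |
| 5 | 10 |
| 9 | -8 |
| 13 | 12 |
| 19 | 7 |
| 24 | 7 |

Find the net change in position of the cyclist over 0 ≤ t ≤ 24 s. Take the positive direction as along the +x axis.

111.5 m

Displacement is the signed area under the v-t curve.
0–5 s: ½(-7 + 10)(5) = 7.5 m
5–9 s: ½(10 + -8)(4) = 4 m
9–13 s: ½(-8 + 12)(4) = 8 m
13–19 s: ½(12 + 7)(6) = 57 m
19–24 s: 7 × 5 = 35 m
Net displacement = 111.5 m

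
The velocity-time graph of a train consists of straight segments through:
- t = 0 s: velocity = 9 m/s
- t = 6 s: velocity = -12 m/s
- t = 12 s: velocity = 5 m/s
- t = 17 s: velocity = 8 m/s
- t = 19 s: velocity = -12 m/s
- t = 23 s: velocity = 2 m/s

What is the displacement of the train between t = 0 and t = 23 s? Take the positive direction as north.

-21.5 m

Net displacement equals the area under the velocity-time graph (areas below the axis count negative).
0–6 s: ½(9 + -12)(6) = -9 m
6–12 s: ½(-12 + 5)(6) = -21 m
12–17 s: ½(5 + 8)(5) = 32.5 m
17–19 s: ½(8 + -12)(2) = -4 m
19–23 s: ½(-12 + 2)(4) = -20 m
Net displacement = -21.5 m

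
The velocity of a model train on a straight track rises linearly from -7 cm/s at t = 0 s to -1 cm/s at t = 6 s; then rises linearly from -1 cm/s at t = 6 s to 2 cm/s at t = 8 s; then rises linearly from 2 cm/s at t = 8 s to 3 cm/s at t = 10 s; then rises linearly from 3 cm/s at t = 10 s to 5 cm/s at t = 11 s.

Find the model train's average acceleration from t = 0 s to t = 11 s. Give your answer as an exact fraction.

Average acceleration = Δv/Δt = (5 − -7)/(11 − 0) = 12/11 cm/s².

12/11 cm/s²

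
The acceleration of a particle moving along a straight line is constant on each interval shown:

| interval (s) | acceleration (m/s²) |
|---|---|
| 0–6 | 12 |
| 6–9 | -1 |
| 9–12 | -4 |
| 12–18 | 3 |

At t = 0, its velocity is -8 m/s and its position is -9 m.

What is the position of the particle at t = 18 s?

On each constant-a segment, Δv = aΔt and Δx = v₀Δt + ½aΔt²; chain segment to segment.
0–6 s: v starts -8 m/s; Δx = -8·6 + ½·12·6² = 168 m; v ends 64 m/s.
6–9 s: v starts 64 m/s; Δx = 64·3 + ½·-1·3² = 187.5 m; v ends 61 m/s.
9–12 s: v starts 61 m/s; Δx = 61·3 + ½·-4·3² = 165 m; v ends 49 m/s.
12–18 s: v starts 49 m/s; Δx = 49·6 + ½·3·6² = 348 m; v ends 67 m/s.
x(18) = -9 + Σ Δx = 859.5 m.

859.5 m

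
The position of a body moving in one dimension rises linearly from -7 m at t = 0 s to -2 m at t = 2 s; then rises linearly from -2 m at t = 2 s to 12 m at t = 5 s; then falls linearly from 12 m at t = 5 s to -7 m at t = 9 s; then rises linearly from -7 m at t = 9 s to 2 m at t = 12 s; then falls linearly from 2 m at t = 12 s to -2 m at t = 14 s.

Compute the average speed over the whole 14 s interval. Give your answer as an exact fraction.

Average speed = (total path length)/(elapsed time); on a piecewise-linear x-t graph the path length is Σ|Δx|.
0–2 s: |Δx| = |-2 − -7| = 5 m
2–5 s: |Δx| = |12 − -2| = 14 m
5–9 s: |Δx| = |-7 − 12| = 19 m
9–12 s: |Δx| = |2 − -7| = 9 m
12–14 s: |Δx| = |-2 − 2| = 4 m
Total path = 51 m; average speed = 51/14 = 51/14 m/s.

51/14 m/s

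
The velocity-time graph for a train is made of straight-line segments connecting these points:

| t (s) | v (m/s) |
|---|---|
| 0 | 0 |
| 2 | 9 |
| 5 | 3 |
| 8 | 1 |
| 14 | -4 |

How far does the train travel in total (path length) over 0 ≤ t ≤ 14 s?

Total distance travelled is ∫|v| dt — sum the magnitudes of each area piece.
0–2 s: |½(0 + 9)(2)| = 9 m
2–5 s: |½(9 + 3)(3)| = 18 m
5–8 s: |½(3 + 1)(3)| = 6 m
8–14 s: v = 0 at t = 9.2 s; triangle areas 0.6 + 9.6 = 10.2 m
Total distance = 43.2 m

43.2 m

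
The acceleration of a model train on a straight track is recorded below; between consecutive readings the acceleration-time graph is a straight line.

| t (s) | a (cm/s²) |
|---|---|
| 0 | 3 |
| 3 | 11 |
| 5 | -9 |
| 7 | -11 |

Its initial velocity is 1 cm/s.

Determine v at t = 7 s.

4 cm/s

Δv equals the area under the a-t graph; then v = v₀ + Δv.
0–3 s: ½(3 + 11)(3) = 21 cm/s
3–5 s: ½(11 + -9)(2) = 2 cm/s
5–7 s: ½(-9 + -11)(2) = -20 cm/s
Δv = 3 cm/s, so v(7) = 1 + (3) = 4 cm/s.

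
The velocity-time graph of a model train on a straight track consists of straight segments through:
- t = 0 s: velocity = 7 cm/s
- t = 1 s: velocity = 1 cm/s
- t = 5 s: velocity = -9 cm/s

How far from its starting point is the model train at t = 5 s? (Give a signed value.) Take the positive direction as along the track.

Displacement is the signed area under the v-t curve.
0–1 s: ½(7 + 1)(1) = 4 cm
1–5 s: ½(1 + -9)(4) = -16 cm
Net displacement = -12 cm

-12 cm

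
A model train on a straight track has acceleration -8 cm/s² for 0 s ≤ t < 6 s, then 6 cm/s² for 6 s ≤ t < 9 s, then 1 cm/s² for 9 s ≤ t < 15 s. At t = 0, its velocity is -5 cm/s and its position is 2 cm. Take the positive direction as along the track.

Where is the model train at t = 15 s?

On each constant-a segment, Δv = aΔt and Δx = v₀Δt + ½aΔt²; chain segment to segment.
0–6 s: v starts -5 cm/s; Δx = -5·6 + ½·-8·6² = -174 cm; v ends -53 cm/s.
6–9 s: v starts -53 cm/s; Δx = -53·3 + ½·6·3² = -132 cm; v ends -35 cm/s.
9–15 s: v starts -35 cm/s; Δx = -35·6 + ½·1·6² = -192 cm; v ends -29 cm/s.
x(15) = 2 + Σ Δx = -496 cm.

-496 cm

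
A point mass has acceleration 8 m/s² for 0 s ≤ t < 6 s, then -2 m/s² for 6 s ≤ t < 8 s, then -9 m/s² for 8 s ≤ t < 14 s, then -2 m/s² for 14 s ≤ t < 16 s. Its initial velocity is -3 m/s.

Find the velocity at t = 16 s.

Δv equals the area under the a-t graph; then v = v₀ + Δv.
0–6 s: 8 × 6 = 48 m/s
6–8 s: -2 × 2 = -4 m/s
8–14 s: -9 × 6 = -54 m/s
14–16 s: -2 × 2 = -4 m/s
Δv = -14 m/s, so v(16) = -3 + (-14) = -17 m/s.

-17 m/s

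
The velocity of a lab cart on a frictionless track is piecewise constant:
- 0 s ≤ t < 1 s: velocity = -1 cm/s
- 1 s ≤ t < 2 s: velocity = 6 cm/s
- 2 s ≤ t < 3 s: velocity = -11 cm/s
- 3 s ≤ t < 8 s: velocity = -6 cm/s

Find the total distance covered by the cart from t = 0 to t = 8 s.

48 cm

Total distance travelled is ∫|v| dt — sum the magnitudes of each area piece.
0–1 s: |-1| × 1 = 1 cm
1–2 s: |6| × 1 = 6 cm
2–3 s: |-11| × 1 = 11 cm
3–8 s: |-6| × 5 = 30 cm
Total distance = 48 cm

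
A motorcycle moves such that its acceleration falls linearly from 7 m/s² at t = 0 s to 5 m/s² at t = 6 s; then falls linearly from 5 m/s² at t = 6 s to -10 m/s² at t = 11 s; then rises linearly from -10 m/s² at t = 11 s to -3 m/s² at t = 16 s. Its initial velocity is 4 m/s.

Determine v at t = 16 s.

Δv equals the area under the a-t graph; then v = v₀ + Δv.
0–6 s: ½(7 + 5)(6) = 36 m/s
6–11 s: ½(5 + -10)(5) = -12.5 m/s
11–16 s: ½(-10 + -3)(5) = -32.5 m/s
Δv = -9 m/s, so v(16) = 4 + (-9) = -5 m/s.

-5 m/s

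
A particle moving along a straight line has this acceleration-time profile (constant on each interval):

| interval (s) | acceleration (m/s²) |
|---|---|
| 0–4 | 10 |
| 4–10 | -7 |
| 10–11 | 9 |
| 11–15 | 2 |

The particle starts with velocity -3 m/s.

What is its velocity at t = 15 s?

Δv equals the area under the a-t graph; then v = v₀ + Δv.
0–4 s: 10 × 4 = 40 m/s
4–10 s: -7 × 6 = -42 m/s
10–11 s: 9 × 1 = 9 m/s
11–15 s: 2 × 4 = 8 m/s
Δv = 15 m/s, so v(15) = -3 + (15) = 12 m/s.

12 m/s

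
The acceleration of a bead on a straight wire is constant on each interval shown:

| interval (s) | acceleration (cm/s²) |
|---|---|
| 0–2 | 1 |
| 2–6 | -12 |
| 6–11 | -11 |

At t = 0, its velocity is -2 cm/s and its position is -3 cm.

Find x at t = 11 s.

-478.5 cm

On each constant-a segment, Δv = aΔt and Δx = v₀Δt + ½aΔt²; chain segment to segment.
0–2 s: v starts -2 cm/s; Δx = -2·2 + ½·1·2² = -2 cm; v ends 0 cm/s.
2–6 s: v starts 0 cm/s; Δx = 0·4 + ½·-12·4² = -96 cm; v ends -48 cm/s.
6–11 s: v starts -48 cm/s; Δx = -48·5 + ½·-11·5² = -377.5 cm; v ends -103 cm/s.
x(11) = -3 + Σ Δx = -478.5 cm.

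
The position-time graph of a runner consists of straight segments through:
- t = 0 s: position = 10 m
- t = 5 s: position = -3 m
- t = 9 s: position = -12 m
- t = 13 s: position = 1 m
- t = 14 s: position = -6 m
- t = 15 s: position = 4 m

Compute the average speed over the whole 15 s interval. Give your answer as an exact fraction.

Average speed = (total path length)/(elapsed time); on a piecewise-linear x-t graph the path length is Σ|Δx|.
0–5 s: |Δx| = |-3 − 10| = 13 m
5–9 s: |Δx| = |-12 − -3| = 9 m
9–13 s: |Δx| = |1 − -12| = 13 m
13–14 s: |Δx| = |-6 − 1| = 7 m
14–15 s: |Δx| = |4 − -6| = 10 m
Total path = 52 m; average speed = 52/15 = 52/15 m/s.

52/15 m/s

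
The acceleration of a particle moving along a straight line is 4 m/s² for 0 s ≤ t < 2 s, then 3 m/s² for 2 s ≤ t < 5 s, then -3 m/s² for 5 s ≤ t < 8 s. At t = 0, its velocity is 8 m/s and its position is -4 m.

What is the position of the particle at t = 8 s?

143 m

On each constant-a segment, Δv = aΔt and Δx = v₀Δt + ½aΔt²; chain segment to segment.
0–2 s: v starts 8 m/s; Δx = 8·2 + ½·4·2² = 24 m; v ends 16 m/s.
2–5 s: v starts 16 m/s; Δx = 16·3 + ½·3·3² = 61.5 m; v ends 25 m/s.
5–8 s: v starts 25 m/s; Δx = 25·3 + ½·-3·3² = 61.5 m; v ends 16 m/s.
x(8) = -4 + Σ Δx = 143 m.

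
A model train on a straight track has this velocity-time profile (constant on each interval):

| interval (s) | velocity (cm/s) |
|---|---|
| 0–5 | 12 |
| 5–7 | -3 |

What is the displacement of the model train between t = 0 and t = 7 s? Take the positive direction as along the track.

Displacement is the signed area under the v-t curve.
0–5 s: 12 × 5 = 60 cm
5–7 s: -3 × 2 = -6 cm
Net displacement = 54 cm

54 cm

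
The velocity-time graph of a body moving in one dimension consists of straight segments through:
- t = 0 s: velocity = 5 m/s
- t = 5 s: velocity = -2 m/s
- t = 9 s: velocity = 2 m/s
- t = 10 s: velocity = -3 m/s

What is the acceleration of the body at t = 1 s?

Acceleration is the slope of the v-t graph on 0–5 s: (-2 − 5)/(5 − 0) = -1.4 m/s².

-1.4 m/s²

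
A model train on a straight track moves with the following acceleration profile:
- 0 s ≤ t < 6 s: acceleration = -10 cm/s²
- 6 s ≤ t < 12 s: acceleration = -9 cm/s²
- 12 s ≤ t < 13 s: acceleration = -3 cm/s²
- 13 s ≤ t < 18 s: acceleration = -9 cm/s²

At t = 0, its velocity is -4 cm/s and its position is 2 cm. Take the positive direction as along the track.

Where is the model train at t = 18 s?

-1585 cm

On each constant-a segment, Δv = aΔt and Δx = v₀Δt + ½aΔt²; chain segment to segment.
0–6 s: v starts -4 cm/s; Δx = -4·6 + ½·-10·6² = -204 cm; v ends -64 cm/s.
6–12 s: v starts -64 cm/s; Δx = -64·6 + ½·-9·6² = -546 cm; v ends -118 cm/s.
12–13 s: v starts -118 cm/s; Δx = -118·1 + ½·-3·1² = -119.5 cm; v ends -121 cm/s.
13–18 s: v starts -121 cm/s; Δx = -121·5 + ½·-9·5² = -717.5 cm; v ends -166 cm/s.
x(18) = 2 + Σ Δx = -1585 cm.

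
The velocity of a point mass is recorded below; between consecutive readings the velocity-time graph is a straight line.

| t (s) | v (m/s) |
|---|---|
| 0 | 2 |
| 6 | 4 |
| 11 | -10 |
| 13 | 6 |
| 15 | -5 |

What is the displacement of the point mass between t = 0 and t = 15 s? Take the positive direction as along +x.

0 m

Displacement is the signed area under the v-t curve.
0–6 s: ½(2 + 4)(6) = 18 m
6–11 s: ½(4 + -10)(5) = -15 m
11–13 s: ½(-10 + 6)(2) = -4 m
13–15 s: ½(6 + -5)(2) = 1 m
Net displacement = 0 m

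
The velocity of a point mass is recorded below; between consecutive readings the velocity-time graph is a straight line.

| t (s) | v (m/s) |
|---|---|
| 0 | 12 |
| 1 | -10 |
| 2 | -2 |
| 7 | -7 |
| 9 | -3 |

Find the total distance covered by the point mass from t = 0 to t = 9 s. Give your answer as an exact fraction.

969/22 m

Total distance travelled is ∫|v| dt — sum the magnitudes of each area piece.
0–1 s: v = 0 at t = 6/11 s; triangle areas 36/11 + 25/11 = 61/11 m
1–2 s: |½(-10 + -2)(1)| = 6 m
2–7 s: |½(-2 + -7)(5)| = 22.5 m
7–9 s: |½(-7 + -3)(2)| = 10 m
Total distance = 969/22 m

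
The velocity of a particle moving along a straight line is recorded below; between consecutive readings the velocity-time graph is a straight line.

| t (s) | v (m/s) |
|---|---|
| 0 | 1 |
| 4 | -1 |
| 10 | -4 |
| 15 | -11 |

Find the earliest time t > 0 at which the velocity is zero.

t = 2 s

v changes sign on 0–4 s (from 1 to -1); the graph is linear there, so v = 0 at t = 0 + (-1)·(4 − 0)/(-1 − 1) = 2 s.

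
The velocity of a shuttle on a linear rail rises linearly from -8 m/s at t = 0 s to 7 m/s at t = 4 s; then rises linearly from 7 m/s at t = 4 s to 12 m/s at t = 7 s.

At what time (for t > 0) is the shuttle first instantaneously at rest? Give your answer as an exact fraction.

t = 32/15 s

v changes sign on 0–4 s (from -8 to 7); the graph is linear there, so v = 0 at t = 0 + (8)·(4 − 0)/(7 − -8) = 32/15 s.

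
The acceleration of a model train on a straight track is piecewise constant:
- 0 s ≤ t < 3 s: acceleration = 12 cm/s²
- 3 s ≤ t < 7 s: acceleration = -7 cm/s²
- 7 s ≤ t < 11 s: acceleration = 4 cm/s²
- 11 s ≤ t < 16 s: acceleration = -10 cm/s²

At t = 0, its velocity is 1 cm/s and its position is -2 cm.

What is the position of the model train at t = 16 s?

On each constant-a segment, Δv = aΔt and Δx = v₀Δt + ½aΔt²; chain segment to segment.
0–3 s: v starts 1 cm/s; Δx = 1·3 + ½·12·3² = 57 cm; v ends 37 cm/s.
3–7 s: v starts 37 cm/s; Δx = 37·4 + ½·-7·4² = 92 cm; v ends 9 cm/s.
7–11 s: v starts 9 cm/s; Δx = 9·4 + ½·4·4² = 68 cm; v ends 25 cm/s.
11–16 s: v starts 25 cm/s; Δx = 25·5 + ½·-10·5² = 0 cm; v ends -25 cm/s.
x(16) = -2 + Σ Δx = 215 cm.

215 cm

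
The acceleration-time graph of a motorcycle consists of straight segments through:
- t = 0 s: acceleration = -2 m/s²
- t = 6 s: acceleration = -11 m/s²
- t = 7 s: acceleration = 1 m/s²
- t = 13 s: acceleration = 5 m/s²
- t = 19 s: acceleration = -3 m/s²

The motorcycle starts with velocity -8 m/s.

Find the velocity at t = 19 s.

-28 m/s

Δv equals the area under the a-t graph; then v = v₀ + Δv.
0–6 s: ½(-2 + -11)(6) = -39 m/s
6–7 s: ½(-11 + 1)(1) = -5 m/s
7–13 s: ½(1 + 5)(6) = 18 m/s
13–19 s: ½(5 + -3)(6) = 6 m/s
Δv = -20 m/s, so v(19) = -8 + (-20) = -28 m/s.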